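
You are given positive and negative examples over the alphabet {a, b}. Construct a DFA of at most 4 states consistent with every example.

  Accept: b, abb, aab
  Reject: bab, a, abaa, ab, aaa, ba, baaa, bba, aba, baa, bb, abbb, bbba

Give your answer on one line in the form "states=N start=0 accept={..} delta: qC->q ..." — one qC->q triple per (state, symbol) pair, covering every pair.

Fold the examples into a partial DFA from state 0: repeatedly fix the first undefined (state, symbol) met by the shortest-then-alphabetical prefix, trying targets in increasing order and rejecting any under which an Accept and a Reject string meet in one state with the same remainder; add a state when all current targets are rejected. Accepting states are where Accept strings end.
a: 0a undefined. 0a->0: no, b/ab meet in 0 with "b" left. Open state 1: 0a->1.
b: 0b undefined. 0b->0: no, b/bb meet in 0. 0b->1: no, b/a meet in 1. Open state 2: 0b->2.
aa: 1a undefined. 1a->0: ok.
ab: 1b undefined. 1b->0: ok.
ba: 2a undefined. 2a->0: no, b/bab meet in 2. 2a->1: ok.
bb: 2b undefined. 2b->0: ok.
All examples now run through 3 states with every (state, symbol) defined. Accept strings end in {2}, Reject strings end in {0,1}; accept={2}.

states=3 start=0 accept={2} delta: 0a->1 0b->2 1a->0 1b->0 2a->1 2b->0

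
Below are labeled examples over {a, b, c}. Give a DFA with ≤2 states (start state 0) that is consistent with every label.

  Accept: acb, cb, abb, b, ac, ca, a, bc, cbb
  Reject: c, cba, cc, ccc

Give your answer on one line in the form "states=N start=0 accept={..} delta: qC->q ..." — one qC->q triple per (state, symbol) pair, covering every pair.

states=2 start=0 accept={1} delta: 0a->1 0b->1 0c->0 1a->0 1b->1 1c->1

Grow the machine one transition at a time. Run the examples from 0; the earliest place one falls off (shortest prefix, ties alphabetical) gets sent to the lowest-numbered state that keeps every Accept/Reject pair distinguishable — a pair clashes when both reach the same state with identical unread suffix — and to a fresh state only if none does.
a: 0a undefined. 0a->0: no, ac/c meet in 0 with "c" left. Open state 1: 0a->1.
b: 0b undefined. 0b->0: no, bc/c meet in 0 with "c" left. 0b->1: ok.
c: 0c undefined. 0c->0: ok.
ab: 1b undefined. 1b->0: no, cbb/c meet in 0. 1b->1: ok.
ac: 1c undefined. 1c->0: no, ac/c meet in 0. 1c->1: ok.
cba: 1a undefined. 1a->0: ok.
All examples now run through 2 states with every (state, symbol) defined. Accept strings end in {1}, Reject strings end in {0}; accept={1}.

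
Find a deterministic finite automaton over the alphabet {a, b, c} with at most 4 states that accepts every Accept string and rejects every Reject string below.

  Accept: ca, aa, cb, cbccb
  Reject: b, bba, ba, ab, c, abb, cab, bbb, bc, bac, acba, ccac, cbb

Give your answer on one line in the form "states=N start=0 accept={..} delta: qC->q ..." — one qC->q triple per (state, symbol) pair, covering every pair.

states=4 start=0 accept={0,3} delta: 0a->0 0b->1 0c->2 1a->1 1b->1 1c->1 2a->0 2b->3 2c->0 3a->1 3b->1 3c->0

State merging on the prefix tree: take the shortest (then alphabetical) example prefix whose next move is undefined and point that move at state 0, else 1, else 2, ...; a target is out if some Accept/Reject pair would then sit in one state with the same input left (inseparable). If every existing state is out, open a new one.
a: 0a undefined. 0a->0: ok.
b: 0b undefined. 0b->0: no, aa/b meet in 0. Open state 1: 0b->1.
c: 0c undefined. 0c->0: no, ca/c meet in 0. 0c->1: no, ca/ba meet in 1 with "a" left. Open state 2: 0c->2.
ba: 1a undefined. 1a->0: no, aa/ba meet in 0. 1a->1: ok.
bb: 1b undefined. 1b->0: no, aa/bba meet in 0. 1b->1: ok.
bc: 1c undefined. 1c->0: no, aa/bc meet in 0. 1c->1: ok.
ca: 2a undefined. 2a->0: ok.
cb: 2b undefined. 2b->0: no, ca/acba meet in 0. 2b->1: no, cb/b meet in 1. 2b->2: no, ca/acba meet in 0. Open state 3: 2b->3.
cc: 2c undefined. 2c->0: ok.
cbb: 3b undefined. 3b->0: no, ca/cbb meet in 0. 3b->1: ok.
cbc: 3c undefined. 3c->0: ok.
acba: 3a undefined. 3a->0: no, ca/acba meet in 0. 3a->1: ok.
All examples now run through 4 states with every (state, symbol) defined. Accept strings end in {0,3}, Reject strings end in {1,2}; accept={0,3}.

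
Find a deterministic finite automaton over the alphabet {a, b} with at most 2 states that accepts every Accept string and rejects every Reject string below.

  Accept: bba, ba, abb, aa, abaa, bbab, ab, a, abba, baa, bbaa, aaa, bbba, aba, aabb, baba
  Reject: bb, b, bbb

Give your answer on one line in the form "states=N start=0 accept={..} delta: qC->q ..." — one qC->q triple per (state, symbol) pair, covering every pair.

states=2 start=0 accept={1} delta: 0a->1 0b->0 1a->1 1b->1

State merging on the prefix tree: take the shortest (then alphabetical) example prefix whose next move is undefined and point that move at state 0, else 1, else 2, ...; a target is out if some Accept/Reject pair would then sit in one state with the same input left (inseparable). If every existing state is out, open a new one.
a: 0a undefined. 0a->0: no, abb/bb meet in 0 with "bb" left. Open state 1: 0a->1.
b: 0b undefined. 0b->0: ok.
aa: 1a undefined. 1a->0: no, aa/bb meet in 0. 1a->1: ok.
ab: 1b undefined. 1b->0: no, abb/bb meet in 0. 1b->1: ok.
All examples now run through 2 states with every (state, symbol) defined. Accept strings end in {1}, Reject strings end in {0}; accept={1}.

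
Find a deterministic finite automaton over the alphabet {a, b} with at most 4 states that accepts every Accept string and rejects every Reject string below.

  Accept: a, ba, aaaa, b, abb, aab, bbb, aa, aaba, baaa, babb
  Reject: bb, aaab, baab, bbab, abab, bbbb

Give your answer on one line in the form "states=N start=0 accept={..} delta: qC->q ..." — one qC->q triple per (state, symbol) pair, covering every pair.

Grow the machine one transition at a time. Run the examples from 0; the earliest place one falls off (shortest prefix, ties alphabetical) gets sent to the lowest-numbered state that keeps every Accept/Reject pair distinguishable — a pair clashes when both reach the same state with identical unread suffix — and to a fresh state only if none does.
a: 0a undefined. 0a->0: no, b/aaab meet in 0 with "b" left. Open state 1: 0a->1.
b: 0b undefined. 0b->0: no, b/bb meet in 0. 0b->1: ok.
aa: 1a undefined. 1a->0: no, babb/bb meet in 1 with "b" left. 1a->1: no, aab/bb meet in 1 with "b" left. Open state 2: 1a->2.
ab: 1b undefined. 1b->0: ok.
aaa: 2a undefined. 2a->0: no, a/aaab meet in 1. 2a->1: ok.
aab: 2b undefined. 2b->0: no, aab/bb meet in 0. 2b->1: no, babb/bb meet in 0. 2b->2: ok.
All examples now run through 3 states with every (state, symbol) defined. Accept strings end in {1,2}, Reject strings end in {0}; accept={1,2}.

states=3 start=0 accept={1,2} delta: 0a->1 0b->1 1a->2 1b->0 2a->1 2b->2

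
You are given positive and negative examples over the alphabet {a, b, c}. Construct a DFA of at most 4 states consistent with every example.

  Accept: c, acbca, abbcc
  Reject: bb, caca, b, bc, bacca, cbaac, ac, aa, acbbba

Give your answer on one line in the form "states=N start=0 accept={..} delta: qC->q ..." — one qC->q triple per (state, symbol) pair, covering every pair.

states=4 start=0 accept={0} delta: 0a->1 0b->1 0c->0 1a->1 1b->1 1c->2 2a->1 2b->3 2c->0 3a->0 3b->0 3c->3

Fold the examples into a partial DFA from state 0: repeatedly fix the first undefined (state, symbol) met by the shortest-then-alphabetical prefix, trying targets in increasing order and rejecting any under which an Accept and a Reject string meet in one state with the same remainder; add a state when all current targets are rejected. Accepting states are where Accept strings end.
a: 0a undefined. 0a->0: no, c/ac meet in 0 with "c" left. Open state 1: 0a->1.
b: 0b undefined. 0b->0: no, c/bc meet in 0 with "c" left. 0b->1: ok.
c: 0c undefined. 0c->0: ok.
aa: 1a undefined. 1a->0: no, c/aa meet in 0. 1a->1: ok.
ab: 1b undefined. 1b->0: no, c/bb meet in 0. 1b->1: ok.
ac: 1c undefined. 1c->0: no, c/bc meet in 0. 1c->1: no, acbca/bb meet in 1. Open state 2: 1c->2.
acb: 2b undefined. 2b->0: no, acbca/bb meet in 1. 2b->1: no, acbca/caca meet in 2 with "a" left. 2b->2: no, acbca/bacca meet in 2 with "ca" left. Open state 3: 2b->3.
acbb: 3b undefined. 3b->0: ok.
acbc: 3c undefined. 3c->0: no, acbca/bb meet in 1. 3c->1: no, acbca/bb meet in 1. 3c->2: no, acbca/caca meet in 2 with "a" left. 3c->3: ok.
bacc: 2c undefined. 2c->0: ok.
caca: 2a undefined. 2a->0: no, c/caca meet in 0. 2a->1: ok.
acbca: 3a undefined. 3a->0: ok.
All examples now run through 4 states with every (state, symbol) defined. Accept strings end in {0}, Reject strings end in {1,2}; accept={0}.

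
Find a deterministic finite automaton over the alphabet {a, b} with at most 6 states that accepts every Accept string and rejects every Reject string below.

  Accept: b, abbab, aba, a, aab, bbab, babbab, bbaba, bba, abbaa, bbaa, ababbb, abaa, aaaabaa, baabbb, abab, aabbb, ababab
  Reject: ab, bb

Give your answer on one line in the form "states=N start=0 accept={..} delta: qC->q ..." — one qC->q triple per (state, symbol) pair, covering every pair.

Grow the machine one transition at a time. Run the examples from 0; the earliest place one falls off (shortest prefix, ties alphabetical) gets sent to the lowest-numbered state that keeps every Accept/Reject pair distinguishable — a pair clashes when both reach the same state with identical unread suffix — and to a fresh state only if none does.
a: 0a undefined. 0a->0: no, b/ab meet in 0 with "b" left. Open state 1: 0a->1.
b: 0b undefined. 0b->0: no, b/bb meet in 0. 0b->1: ok.
aa: 1a undefined. 1a->0: ok.
ab: 1b undefined. 1b->0: no, bbab/ab meet in 0. 1b->1: no, b/ab meet in 1. Open state 2: 1b->2.
aba: 2a undefined. 2a->0: ok.
abb: 2b undefined. 2b->0: no, abbab/ab meet in 2. 2b->1: no, baabbb/ab meet in 2. 2b->2: no, ababbb/ab meet in 2. Open state 3: 2b->3.
abba: 3a undefined. 3a->0: ok.
baabbb: 3b undefined. 3b->0: ok.
All examples now run through 4 states with every (state, symbol) defined. Accept strings end in {0,1,3}, Reject strings end in {2}; accept={0,1,3}.

states=4 start=0 accept={0,1,3} delta: 0a->1 0b->1 1a->0 1b->2 2a->0 2b->3 3a->0 3b->0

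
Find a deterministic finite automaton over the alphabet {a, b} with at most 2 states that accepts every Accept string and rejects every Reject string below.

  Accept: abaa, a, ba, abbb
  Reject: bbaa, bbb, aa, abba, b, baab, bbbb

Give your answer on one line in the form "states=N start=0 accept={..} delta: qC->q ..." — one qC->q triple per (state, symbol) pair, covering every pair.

states=2 start=0 accept={1} delta: 0a->1 0b->0 1a->0 1b->1

Grow the machine one transition at a time. Run the examples from 0; the earliest place one falls off (shortest prefix, ties alphabetical) gets sent to the lowest-numbered state that keeps every Accept/Reject pair distinguishable — a pair clashes when both reach the same state with identical unread suffix — and to a fresh state only if none does.
a: 0a undefined. 0a->0: no, a/aa meet in 0. Open state 1: 0a->1.
b: 0b undefined. 0b->0: ok.
aa: 1a undefined. 1a->0: ok.
ab: 1b undefined. 1b->0: no, abaa/bbaa meet in 0. 1b->1: ok.
All examples now run through 2 states with every (state, symbol) defined. Accept strings end in {1}, Reject strings end in {0}; accept={1}.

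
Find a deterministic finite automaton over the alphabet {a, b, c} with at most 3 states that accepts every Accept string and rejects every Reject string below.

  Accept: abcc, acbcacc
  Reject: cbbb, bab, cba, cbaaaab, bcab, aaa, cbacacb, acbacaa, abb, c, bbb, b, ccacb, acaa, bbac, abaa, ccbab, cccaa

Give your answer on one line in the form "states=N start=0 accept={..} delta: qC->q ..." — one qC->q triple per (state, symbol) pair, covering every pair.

states=3 start=0 accept={2} delta: 0a->0 0b->0 0c->1 1a->0 1b->0 1c->2 2a->0 2b->0 2c->0

Fold the examples into a partial DFA from state 0: repeatedly fix the first undefined (state, symbol) met by the shortest-then-alphabetical prefix, trying targets in increasing order and rejecting any under which an Accept and a Reject string meet in one state with the same remainder; add a state when all current targets are rejected. Accepting states are where Accept strings end.
a: 0a undefined. 0a->0: ok.
b: 0b undefined. 0b->0: ok.
c: 0c undefined. 0c->0: no, abcc/cbbb meet in 0. Open state 1: 0c->1.
cb: 1b undefined. 1b->0: ok.
cc: 1c undefined. 1c->0: no, abcc/cbbb meet in 0. 1c->1: no, abcc/c meet in 1. Open state 2: 1c->2.
aca: 1a undefined. 1a->0: ok.
cca: 2a undefined. 2a->0: ok.
ccb: 2b undefined. 2b->0: ok.
ccc: 2c undefined. 2c->0: ok.
All examples now run through 3 states with every (state, symbol) defined. Accept strings end in {2}, Reject strings end in {0,1}; accept={2}.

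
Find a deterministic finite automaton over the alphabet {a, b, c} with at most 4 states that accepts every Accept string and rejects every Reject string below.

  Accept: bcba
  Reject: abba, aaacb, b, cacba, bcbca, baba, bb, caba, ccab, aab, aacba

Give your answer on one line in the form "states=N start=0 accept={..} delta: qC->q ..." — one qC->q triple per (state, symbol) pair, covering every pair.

states=3 start=0 accept={2} delta: 0a->0 0b->1 0c->0 1a->0 1b->0 1c->2 2a->2 2b->2 2c->0

Grow the machine one transition at a time. Run the examples from 0; the earliest place one falls off (shortest prefix, ties alphabetical) gets sent to the lowest-numbered state that keeps every Accept/Reject pair distinguishable — a pair clashes when both reach the same state with identical unread suffix — and to a fresh state only if none does.
a: 0a undefined. 0a->0: ok.
b: 0b undefined. 0b->0: no, bcba/aacba meet in 0 with "cba" left. Open state 1: 0b->1.
c: 0c undefined. 0c->0: ok.
ba: 1a undefined. 1a->0: ok.
bb: 1b undefined. 1b->0: ok.
bc: 1c undefined. 1c->0: no, bcba/abba meet in 0. 1c->1: no, bcba/abba meet in 0. Open state 2: 1c->2.
bcb: 2b undefined. 2b->0: no, bcba/abba meet in 0. 2b->1: no, bcba/abba meet in 0. 2b->2: ok.
bcba: 2a undefined. 2a->0: no, bcba/abba meet in 0. 2a->1: no, bcba/aaacb meet in 1. 2a->2: ok.
bcbc: 2c undefined. 2c->0: ok.
All examples now run through 3 states with every (state, symbol) defined. Accept strings end in {2}, Reject strings end in {0,1}; accept={2}.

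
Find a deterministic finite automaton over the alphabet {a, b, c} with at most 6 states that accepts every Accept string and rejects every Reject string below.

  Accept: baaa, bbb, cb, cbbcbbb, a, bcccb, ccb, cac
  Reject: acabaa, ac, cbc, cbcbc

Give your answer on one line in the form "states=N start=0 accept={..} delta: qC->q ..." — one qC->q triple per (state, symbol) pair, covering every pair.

Grow the machine one transition at a time. Run the examples from 0; the earliest place one falls off (shortest prefix, ties alphabetical) gets sent to the lowest-numbered state that keeps every Accept/Reject pair distinguishable — a pair clashes when both reach the same state with identical unread suffix — and to a fresh state only if none does.
a: 0a undefined. 0a->0: ok.
b: 0b undefined. 0b->0: ok.
c: 0c undefined. 0c->0: no, baaa/acabaa meet in 0. Open state 1: 0c->1.
ca: 1a undefined. 1a->0: no, baaa/acabaa meet in 0. 1a->1: ok.
cb: 1b undefined. 1b->0: no, baaa/acabaa meet in 0. 1b->1: no, cb/acabaa meet in 1. Open state 2: 1b->2.
cc: 1c undefined. 1c->0: ok.
cbb: 2b undefined. 2b->0: ok.
cbc: 2c undefined. 2c->0: no, baaa/cbc meet in 0. 2c->1: ok.
acaba: 2a undefined. 2a->0: no, baaa/acabaa meet in 0. 2a->1: ok.
All examples now run through 3 states with every (state, symbol) defined. Accept strings end in {0,2}, Reject strings end in {1}; accept={0,2}.

states=3 start=0 accept={0,2} delta: 0a->0 0b->0 0c->1 1a->1 1b->2 1c->0 2a->1 2b->0 2c->1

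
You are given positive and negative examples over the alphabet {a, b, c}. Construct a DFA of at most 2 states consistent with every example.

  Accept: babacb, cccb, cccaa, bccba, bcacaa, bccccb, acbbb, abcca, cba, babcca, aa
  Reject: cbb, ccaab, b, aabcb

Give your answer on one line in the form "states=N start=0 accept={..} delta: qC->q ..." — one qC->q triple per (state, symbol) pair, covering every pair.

Fold the examples into a partial DFA from state 0: repeatedly fix the first undefined (state, symbol) met by the shortest-then-alphabetical prefix, trying targets in increasing order and rejecting any under which an Accept and a Reject string meet in one state with the same remainder; add a state when all current targets are rejected. Accepting states are where Accept strings end.
a: 0a undefined. 0a->0: ok.
b: 0b undefined. 0b->0: no, babacb/aabcb meet in 0 with "cb" left. Open state 1: 0b->1.
c: 0c undefined. 0c->0: no, cccb/ccaab meet in 1. 0c->1: ok.
ba: 1a undefined. 1a->0: ok.
bc: 1c undefined. 1c->0: ok.
cb: 1b undefined. 1b->0: ok.
All examples now run through 2 states with every (state, symbol) defined. Accept strings end in {0}, Reject strings end in {1}; accept={0}.

states=2 start=0 accept={0} delta: 0a->0 0b->1 0c->1 1a->0 1b->0 1c->0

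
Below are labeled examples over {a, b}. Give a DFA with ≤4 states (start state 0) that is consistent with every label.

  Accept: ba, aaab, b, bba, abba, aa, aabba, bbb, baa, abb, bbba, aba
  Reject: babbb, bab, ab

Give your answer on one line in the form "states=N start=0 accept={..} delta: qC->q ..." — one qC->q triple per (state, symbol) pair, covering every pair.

states=4 start=0 accept={0,1,2} delta: 0a->1 0b->0 1a->2 1b->3 2a->0 2b->0 3a->0 3b->1

State merging on the prefix tree: take the shortest (then alphabetical) example prefix whose next move is undefined and point that move at state 0, else 1, else 2, ...; a target is out if some Accept/Reject pair would then sit in one state with the same input left (inseparable). If every existing state is out, open a new one.
a: 0a undefined. 0a->0: no, aaab/ab meet in 0 with "b" left. Open state 1: 0a->1.
b: 0b undefined. 0b->0: ok.
aa: 1a undefined. 1a->0: no, aaab/bab meet in 1 with "b" left. 1a->1: no, aaab/bab meet in 1 with "b" left. Open state 2: 1a->2.
ab: 1b undefined. 1b->0: no, b/babbb meet in 0. 1b->1: no, ba/babbb meet in 1. 1b->2: no, aa/bab meet in 2. Open state 3: 1b->3.
aaa: 2a undefined. 2a->0: ok.
aab: 2b undefined. 2b->0: ok.
aba: 3a undefined. 3a->0: ok.
abb: 3b undefined. 3b->0: no, aaab/babbb meet in 0. 3b->1: ok.
All examples now run through 4 states with every (state, symbol) defined. Accept strings end in {0,1,2}, Reject strings end in {3}; accept={0,1,2}.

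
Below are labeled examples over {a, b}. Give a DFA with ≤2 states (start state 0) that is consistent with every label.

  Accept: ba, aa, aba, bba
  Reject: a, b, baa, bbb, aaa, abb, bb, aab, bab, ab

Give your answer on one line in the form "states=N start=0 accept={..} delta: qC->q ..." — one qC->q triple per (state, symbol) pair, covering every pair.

states=2 start=0 accept={0} delta: 0a->1 0b->1 1a->0 1b->1

State merging on the prefix tree: take the shortest (then alphabetical) example prefix whose next move is undefined and point that move at state 0, else 1, else 2, ...; a target is out if some Accept/Reject pair would then sit in one state with the same input left (inseparable). If every existing state is out, open a new one.
a: 0a undefined. 0a->0: no, aa/a meet in 0. Open state 1: 0a->1.
b: 0b undefined. 0b->0: no, ba/a meet in 1. 0b->1: ok.
aa: 1a undefined. 1a->0: ok.
ab: 1b undefined. 1b->0: no, ba/bb meet in 0. 1b->1: ok.
All examples now run through 2 states with every (state, symbol) defined. Accept strings end in {0}, Reject strings end in {1}; accept={0}.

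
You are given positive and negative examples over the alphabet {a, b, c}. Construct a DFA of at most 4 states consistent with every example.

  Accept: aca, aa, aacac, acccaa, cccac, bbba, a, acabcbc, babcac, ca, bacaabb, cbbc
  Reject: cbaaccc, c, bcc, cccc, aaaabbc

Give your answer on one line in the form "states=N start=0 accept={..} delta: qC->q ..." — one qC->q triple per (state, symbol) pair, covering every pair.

State merging on the prefix tree: take the shortest (then alphabetical) example prefix whose next move is undefined and point that move at state 0, else 1, else 2, ...; a target is out if some Accept/Reject pair would then sit in one state with the same input left (inseparable). If every existing state is out, open a new one.
a: 0a undefined. 0a->0: ok.
b: 0b undefined. 0b->0: ok.
c: 0c undefined. 0c->0: no, aca/cbaaccc meet in 0. Open state 1: 0c->1.
ca: 1a undefined. 1a->0: no, aacac/c meet in 1. 1a->1: no, aca/c meet in 1. Open state 2: 1a->2.
cb: 1b undefined. 1b->0: no, cbbc/c meet in 1. 1b->1: no, cbbc/bcc meet in 1 with "c" left. 1b->2: ok.
cc: 1c undefined. 1c->0: no, aa/bcc meet in 0. 1c->1: ok.
cba: 2a undefined. 2a->0: ok.
cbb: 2b undefined. 2b->0: no, cbbc/cbaaccc meet in 1. 2b->1: no, cbbc/cbaaccc meet in 1. 2b->2: ok.
cbbc: 2c undefined. 2c->0: no, acabcbc/cbaaccc meet in 1. 2c->1: no, aacac/cbaaccc meet in 1. 2c->2: ok.
All examples now run through 3 states with every (state, symbol) defined. Accept strings end in {0,2}, Reject strings end in {1}; accept={0,2}.

states=3 start=0 accept={0,2} delta: 0a->0 0b->0 0c->1 1a->2 1b->2 1c->1 2a->0 2b->2 2c->2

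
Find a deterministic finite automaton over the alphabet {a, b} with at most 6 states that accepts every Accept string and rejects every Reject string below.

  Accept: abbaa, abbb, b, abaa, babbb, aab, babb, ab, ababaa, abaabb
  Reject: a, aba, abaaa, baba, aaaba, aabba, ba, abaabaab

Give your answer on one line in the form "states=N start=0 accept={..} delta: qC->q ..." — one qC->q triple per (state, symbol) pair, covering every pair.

Grow the machine one transition at a time. Run the examples from 0; the earliest place one falls off (shortest prefix, ties alphabetical) gets sent to the lowest-numbered state that keeps every Accept/Reject pair distinguishable — a pair clashes when both reach the same state with identical unread suffix — and to a fresh state only if none does.
a: 0a undefined. 0a->0: ok.
b: 0b undefined. 0b->0: no, abbaa/a meet in 0. Open state 1: 0b->1.
ba: 1a undefined. 1a->0: no, b/abaabaab meet in 1. 1a->1: no, b/aba meet in 1. Open state 2: 1a->2.
abb: 1b undefined. 1b->0: no, abbaa/a meet in 0. 1b->1: ok.
bab: 2b undefined. 2b->0: no, ababaa/a meet in 0. 2b->1: ok.
abaa: 2a undefined. 2a->0: no, abbaa/a meet in 0. 2a->1: no, abbaa/abaabaab meet in 1. 2a->2: no, abbaa/aba meet in 2. Open state 3: 2a->3.
abaaa: 3a undefined. 3a->0: ok.
abaab: 3b undefined. 3b->0: no, abbb/abaabaab meet in 1. 3b->1: no, abbb/abaabaab meet in 1. 3b->2: no, abbb/abaabaab meet in 1. 3b->3: no, abbb/abaabaab meet in 1. Open state 4: 3b->4.
abaaba: 4a undefined. 4a->0: no, abbb/abaabaab meet in 1. 4a->1: no, abbb/abaabaab meet in 1. 4a->2: ok.
abaabb: 4b undefined. 4b->0: no, abaabb/a meet in 0. 4b->1: ok.
All examples now run through 5 states with every (state, symbol) defined. Accept strings end in {1,3}, Reject strings end in {0,2,4}; accept={1,3}.

states=5 start=0 accept={1,3} delta: 0a->0 0b->1 1a->2 1b->1 2a->3 2b->1 3a->0 3b->4 4a->2 4b->1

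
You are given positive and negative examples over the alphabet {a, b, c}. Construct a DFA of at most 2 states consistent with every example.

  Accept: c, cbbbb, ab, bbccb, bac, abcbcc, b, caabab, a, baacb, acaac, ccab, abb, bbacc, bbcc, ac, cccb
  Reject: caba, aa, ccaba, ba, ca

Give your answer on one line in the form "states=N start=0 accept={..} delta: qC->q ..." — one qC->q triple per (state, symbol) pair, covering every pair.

states=2 start=0 accept={1} delta: 0a->1 0b->1 0c->1 1a->0 1b->1 1c->1

Fold the examples into a partial DFA from state 0: repeatedly fix the first undefined (state, symbol) met by the shortest-then-alphabetical prefix, trying targets in increasing order and rejecting any under which an Accept and a Reject string meet in one state with the same remainder; add a state when all current targets are rejected. Accepting states are where Accept strings end.
a: 0a undefined. 0a->0: no, a/aa meet in 0. Open state 1: 0a->1.
b: 0b undefined. 0b->0: no, a/ba meet in 1. 0b->1: ok.
c: 0c undefined. 0c->0: no, b/ca meet in 1. 0c->1: ok.
aa: 1a undefined. 1a->0: ok.
ab: 1b undefined. 1b->0: no, ab/caba meet in 0. 1b->1: ok.
ac: 1c undefined. 1c->0: no, bbacc/caba meet in 0. 1c->1: ok.
All examples now run through 2 states with every (state, symbol) defined. Accept strings end in {1}, Reject strings end in {0}; accept={1}.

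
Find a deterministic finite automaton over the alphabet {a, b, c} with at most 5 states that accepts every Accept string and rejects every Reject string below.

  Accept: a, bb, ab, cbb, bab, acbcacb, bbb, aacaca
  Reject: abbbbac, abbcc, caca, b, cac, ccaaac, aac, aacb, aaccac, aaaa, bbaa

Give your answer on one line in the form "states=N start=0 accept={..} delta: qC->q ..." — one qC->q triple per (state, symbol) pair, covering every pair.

State merging on the prefix tree: take the shortest (then alphabetical) example prefix whose next move is undefined and point that move at state 0, else 1, else 2, ...; a target is out if some Accept/Reject pair would then sit in one state with the same input left (inseparable). If every existing state is out, open a new one.
a: 0a undefined. 0a->0: no, a/aaaa meet in 0. Open state 1: 0a->1.
b: 0b undefined. 0b->0: no, bb/b meet in 0. 0b->1: no, a/b meet in 1. Open state 2: 0b->2.
c: 0c undefined. 0c->0: ok.
aa: 1a undefined. 1a->0: no, aacaca/caca meet in 1 with "ca" left. 1a->1: no, a/aaaa meet in 1. 1a->2: ok.
ab: 1b undefined. 1b->0: ok.
ac: 1c undefined. 1c->0: no, a/caca meet in 1. 1c->1: no, a/cac meet in 1. 1c->2: ok.
ba: 2a undefined. 2a->0: no, a/aaaa meet in 1. 2a->1: no, a/caca meet in 1. 2a->2: ok.
bb: 2b undefined. 2b->0: no, bbb/caca meet in 2. 2b->1: no, acbcacb/aacb meet in 2 with "cb" left. 2b->2: no, bb/caca meet in 2. Open state 3: 2b->3.
aac: 2c undefined. 2c->0: no, ab/abbcc meet in 0. 2c->1: no, a/ccaaac meet in 1. 2c->2: no, bb/aacb meet in 3. 2c->3: no, bb/ccaaac meet in 3. Open state 4: 2c->4.
bba: 3a undefined. 3a->0: no, a/bbaa meet in 1. 3a->1: ok.
bbb: 3b undefined. 3b->0: ok.
aaca: 4a undefined. 4a->0: ok.
aacb: 4b undefined. 4b->0: no, ab/aacb meet in 0. 4b->1: no, a/aacb meet in 1. 4b->2: ok.
aacc: 4c undefined. 4c->0: no, ab/abbcc meet in 0. 4c->1: no, a/abbcc meet in 1. 4c->2: ok.
acbc: 3c undefined. 3c->0: ok.
All examples now run through 5 states with every (state, symbol) defined. Accept strings end in {0,1,3}, Reject strings end in {2,4}; accept={0,1,3}.

states=5 start=0 accept={0,1,3} delta: 0a->1 0b->2 0c->0 1a->2 1b->0 1c->2 2a->2 2b->3 2c->4 3a->1 3b->0 3c->0 4a->0 4b->2 4c->2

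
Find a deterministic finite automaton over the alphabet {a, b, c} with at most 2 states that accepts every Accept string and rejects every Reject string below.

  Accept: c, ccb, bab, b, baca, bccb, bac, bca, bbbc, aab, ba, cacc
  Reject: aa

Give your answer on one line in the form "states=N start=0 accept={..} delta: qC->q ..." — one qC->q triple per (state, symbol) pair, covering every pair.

states=2 start=0 accept={1} delta: 0a->0 0b->1 0c->1 1a->1 1b->1 1c->1

Fold the examples into a partial DFA from state 0: repeatedly fix the first undefined (state, symbol) met by the shortest-then-alphabetical prefix, trying targets in increasing order and rejecting any under which an Accept and a Reject string meet in one state with the same remainder; add a state when all current targets are rejected. Accepting states are where Accept strings end.
a: 0a undefined. 0a->0: ok.
b: 0b undefined. 0b->0: no, bab/aa meet in 0. Open state 1: 0b->1.
c: 0c undefined. 0c->0: no, c/aa meet in 0. 0c->1: ok.
ba: 1a undefined. 1a->0: no, baca/aa meet in 0. 1a->1: ok.
bb: 1b undefined. 1b->0: no, bab/aa meet in 0. 1b->1: ok.
bc: 1c undefined. 1c->0: no, baca/aa meet in 0. 1c->1: ok.
All examples now run through 2 states with every (state, symbol) defined. Accept strings end in {1}, Reject strings end in {0}; accept={1}.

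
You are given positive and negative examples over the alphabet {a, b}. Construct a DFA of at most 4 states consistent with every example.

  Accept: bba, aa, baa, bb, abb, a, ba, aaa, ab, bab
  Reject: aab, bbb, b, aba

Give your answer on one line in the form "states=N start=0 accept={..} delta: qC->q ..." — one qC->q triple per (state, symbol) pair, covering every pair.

Fold the examples into a partial DFA from state 0: repeatedly fix the first undefined (state, symbol) met by the shortest-then-alphabetical prefix, trying targets in increasing order and rejecting any under which an Accept and a Reject string meet in one state with the same remainder; add a state when all current targets are rejected. Accepting states are where Accept strings end.
a: 0a undefined. 0a->0: no, ba/aba meet in 0 with "ba" left. Open state 1: 0a->1.
b: 0b undefined. 0b->0: no, bb/bbb meet in 0. 0b->1: no, bba/aba meet in 1 with "ba" left. Open state 2: 0b->2.
aa: 1a undefined. 1a->0: ok.
ab: 1b undefined. 1b->0: no, abb/aab meet in 2. 1b->1: no, aa/aba meet in 0. 1b->2: no, ba/aba meet in 2 with "a" left. Open state 3: 1b->3.
ba: 2a undefined. 2a->0: no, bab/aab meet in 2. 2a->1: ok.
bb: 2b undefined. 2b->0: ok.
aba: 3a undefined. 3a->0: no, aa/aba meet in 0. 3a->1: no, bba/aba meet in 1. 3a->2: ok.
abb: 3b undefined. 3b->0: ok.
All examples now run through 4 states with every (state, symbol) defined. Accept strings end in {0,1,3}, Reject strings end in {2}; accept={0,1,3}.

states=4 start=0 accept={0,1,3} delta: 0a->1 0b->2 1a->0 1b->3 2a->1 2b->0 3a->2 3b->0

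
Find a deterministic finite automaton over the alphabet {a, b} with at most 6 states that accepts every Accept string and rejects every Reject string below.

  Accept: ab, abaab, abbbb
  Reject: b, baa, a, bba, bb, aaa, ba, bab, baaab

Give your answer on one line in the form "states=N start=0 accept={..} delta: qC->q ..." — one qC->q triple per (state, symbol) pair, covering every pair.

states=4 start=0 accept={3} delta: 0a->1 0b->2 1a->0 1b->3 2a->0 2b->0 3a->0 3b->3

Grow the machine one transition at a time. Run the examples from 0; the earliest place one falls off (shortest prefix, ties alphabetical) gets sent to the lowest-numbered state that keeps every Accept/Reject pair distinguishable — a pair clashes when both reach the same state with identical unread suffix — and to a fresh state only if none does.
a: 0a undefined. 0a->0: no, ab/b meet in 0 with "b" left. Open state 1: 0a->1.
b: 0b undefined. 0b->0: no, ab/bab meet in 1 with "b" left. 0b->1: no, ab/bb meet in 1 with "b" left. Open state 2: 0b->2.
aa: 1a undefined. 1a->0: ok.
ab: 1b undefined. 1b->0: no, abaab/b meet in 2. 1b->1: no, ab/a meet in 1. 1b->2: no, ab/b meet in 2. Open state 3: 1b->3.
ba: 2a undefined. 2a->0: ok.
bb: 2b undefined. 2b->0: ok.
aba: 3a undefined. 3a->0: ok.
abb: 3b undefined. 3b->0: no, abbbb/bb meet in 0. 3b->1: no, abbbb/baa meet in 1. 3b->2: no, abbbb/b meet in 2. 3b->3: ok.
All examples now run through 4 states with every (state, symbol) defined. Accept strings end in {3}, Reject strings end in {0,1,2}; accept={3}.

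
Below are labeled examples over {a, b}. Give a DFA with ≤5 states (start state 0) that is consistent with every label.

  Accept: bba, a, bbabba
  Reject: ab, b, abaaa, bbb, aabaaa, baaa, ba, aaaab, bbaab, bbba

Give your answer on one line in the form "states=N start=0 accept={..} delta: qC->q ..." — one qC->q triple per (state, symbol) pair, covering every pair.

Grow the machine one transition at a time. Run the examples from 0; the earliest place one falls off (shortest prefix, ties alphabetical) gets sent to the lowest-numbered state that keeps every Accept/Reject pair distinguishable — a pair clashes when both reach the same state with identical unread suffix — and to a fresh state only if none does.
a: 0a undefined. 0a->0: ok.
b: 0b undefined. 0b->0: no, bba/ab meet in 0. Open state 1: 0b->1.
ba: 1a undefined. 1a->0: no, a/abaaa meet in 0. 1a->1: ok.
bb: 1b undefined. 1b->0: ok.
All examples now run through 2 states with every (state, symbol) defined. Accept strings end in {0}, Reject strings end in {1}; accept={0}.

states=2 start=0 accept={0} delta: 0a->0 0b->1 1a->1 1b->0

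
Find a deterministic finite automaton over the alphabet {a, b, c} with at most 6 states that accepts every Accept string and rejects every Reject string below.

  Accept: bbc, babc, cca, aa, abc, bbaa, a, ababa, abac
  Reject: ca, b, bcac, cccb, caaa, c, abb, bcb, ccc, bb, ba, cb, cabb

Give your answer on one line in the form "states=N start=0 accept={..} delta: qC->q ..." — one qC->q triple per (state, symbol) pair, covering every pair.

Fold the examples into a partial DFA from state 0: repeatedly fix the first undefined (state, symbol) met by the shortest-then-alphabetical prefix, trying targets in increasing order and rejecting any under which an Accept and a Reject string meet in one state with the same remainder; add a state when all current targets are rejected. Accepting states are where Accept strings end.
a: 0a undefined. 0a->0: ok.
b: 0b undefined. 0b->0: no, bbc/c meet in 0 with "c" left. Open state 1: 0b->1.
c: 0c undefined. 0c->0: no, cca/ca meet in 0. 0c->1: ok.
ba: 1a undefined. 1a->0: no, aa/ca meet in 0. 1a->1: ok.
bb: 1b undefined. 1b->0: no, bbc/ca meet in 1. 1b->1: no, bbaa/ca meet in 1. Open state 2: 1b->2.
bc: 1c undefined. 1c->0: ok.
bba: 2a undefined. 2a->0: ok.
bbc: 2c undefined. 2c->0: ok.
cabb: 2b undefined. 2b->0: no, bbc/cabb meet in 0. 2b->1: ok.
All examples now run through 3 states with every (state, symbol) defined. Accept strings end in {0}, Reject strings end in {1,2}; accept={0}.

states=3 start=0 accept={0} delta: 0a->0 0b->1 0c->1 1a->1 1b->2 1c->0 2a->0 2b->1 2c->0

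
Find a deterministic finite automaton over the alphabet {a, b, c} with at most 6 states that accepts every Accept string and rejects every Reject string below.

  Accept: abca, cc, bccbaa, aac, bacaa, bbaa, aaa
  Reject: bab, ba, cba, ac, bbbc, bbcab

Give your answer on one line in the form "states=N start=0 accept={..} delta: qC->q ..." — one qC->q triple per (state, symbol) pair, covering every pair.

states=4 start=0 accept={3} delta: 0a->1 0b->0 0c->2 1a->3 1b->0 1c->0 2a->3 2b->0 2c->3 3a->3 3b->0 3c->3

Grow the machine one transition at a time. Run the examples from 0; the earliest place one falls off (shortest prefix, ties alphabetical) gets sent to the lowest-numbered state that keeps every Accept/Reject pair distinguishable — a pair clashes when both reach the same state with identical unread suffix — and to a fresh state only if none does.
a: 0a undefined. 0a->0: no, aac/ac meet in 0 with "c" left. Open state 1: 0a->1.
b: 0b undefined. 0b->0: ok.
c: 0c undefined. 0c->0: no, cc/bbbc meet in 0. 0c->1: no, cc/ac meet in 1 with "c" left. Open state 2: 0c->2.
aa: 1a undefined. 1a->0: no, aac/bbbc meet in 2. 1a->1: no, aac/ac meet in 1 with "c" left. 1a->2: no, bbaa/bbbc meet in 2. Open state 3: 1a->3.
ab: 1b undefined. 1b->0: ok.
ac: 1c undefined. 1c->0: ok.
cb: 2b undefined. 2b->0: ok.
cc: 2c undefined. 2c->0: no, cc/bab meet in 0. 2c->1: no, cc/ba meet in 1. 2c->2: no, cc/bbbc meet in 2. 2c->3: ok.
aaa: 3a undefined. 3a->0: no, aaa/bab meet in 0. 3a->1: no, aaa/ba meet in 1. 3a->2: no, aaa/bbbc meet in 2. 3a->3: ok.
aac: 3c undefined. 3c->0: no, aac/bab meet in 0. 3c->1: no, aac/ba meet in 1. 3c->2: no, aac/bbbc meet in 2. 3c->3: ok.
abca: 2a undefined. 2a->0: no, abca/bab meet in 0. 2a->1: no, abca/ba meet in 1. 2a->2: no, abca/bbbc meet in 2. 2a->3: ok.
bccb: 3b undefined. 3b->0: ok.
All examples now run through 4 states with every (state, symbol) defined. Accept strings end in {3}, Reject strings end in {0,1,2}; accept={3}.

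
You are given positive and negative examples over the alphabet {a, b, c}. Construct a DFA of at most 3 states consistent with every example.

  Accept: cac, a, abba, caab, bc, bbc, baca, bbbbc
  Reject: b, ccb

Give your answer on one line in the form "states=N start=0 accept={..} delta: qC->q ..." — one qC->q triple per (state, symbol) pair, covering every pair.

Fold the examples into a partial DFA from state 0: repeatedly fix the first undefined (state, symbol) met by the shortest-then-alphabetical prefix, trying targets in increasing order and rejecting any under which an Accept and a Reject string meet in one state with the same remainder; add a state when all current targets are rejected. Accepting states are where Accept strings end.
a: 0a undefined. 0a->0: ok.
b: 0b undefined. 0b->0: no, a/b meet in 0. Open state 1: 0b->1.
c: 0c undefined. 0c->0: no, caab/b meet in 1. 0c->1: ok.
ba: 1a undefined. 1a->0: no, cac/b meet in 1. 1a->1: ok.
bb: 1b undefined. 1b->0: no, bbc/b meet in 1. 1b->1: no, abba/b meet in 1. Open state 2: 1b->2.
bc: 1c undefined. 1c->0: ok.
bbb: 2b undefined. 2b->0: ok.
bbc: 2c undefined. 2c->0: ok.
abba: 2a undefined. 2a->0: ok.
All examples now run through 3 states with every (state, symbol) defined. Accept strings end in {0,2}, Reject strings end in {1}; accept={0,2}.

states=3 start=0 accept={0,2} delta: 0a->0 0b->1 0c->1 1a->1 1b->2 1c->0 2a->0 2b->0 2c->0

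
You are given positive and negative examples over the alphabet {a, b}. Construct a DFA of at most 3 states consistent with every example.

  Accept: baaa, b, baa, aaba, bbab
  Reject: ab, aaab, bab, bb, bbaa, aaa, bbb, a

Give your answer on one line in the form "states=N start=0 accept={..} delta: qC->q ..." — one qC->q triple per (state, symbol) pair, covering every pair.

Grow the machine one transition at a time. Run the examples from 0; the earliest place one falls off (shortest prefix, ties alphabetical) gets sent to the lowest-numbered state that keeps every Accept/Reject pair distinguishable — a pair clashes when both reach the same state with identical unread suffix — and to a fresh state only if none does.
a: 0a undefined. 0a->0: no, b/ab meet in 0 with "b" left. Open state 1: 0a->1.
b: 0b undefined. 0b->0: no, baaa/aaa meet in 1 with "aa" left. 0b->1: no, b/a meet in 1. Open state 2: 0b->2.
aa: 1a undefined. 1a->0: ok.
ab: 1b undefined. 1b->0: ok.
ba: 2a undefined. 2a->0: no, baaa/ab meet in 0. 2a->1: no, baaa/aaa meet in 1. 2a->2: ok.
bb: 2b undefined. 2b->0: no, baaa/bbb meet in 2. 2b->1: ok.
All examples now run through 3 states with every (state, symbol) defined. Accept strings end in {2}, Reject strings end in {0,1}; accept={2}.

states=3 start=0 accept={2} delta: 0a->1 0b->2 1a->0 1b->0 2a->2 2b->1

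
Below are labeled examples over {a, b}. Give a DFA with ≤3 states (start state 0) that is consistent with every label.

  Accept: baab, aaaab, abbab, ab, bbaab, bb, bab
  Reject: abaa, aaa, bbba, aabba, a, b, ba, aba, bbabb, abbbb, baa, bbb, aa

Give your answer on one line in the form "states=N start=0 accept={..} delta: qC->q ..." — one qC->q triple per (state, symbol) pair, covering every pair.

State merging on the prefix tree: take the shortest (then alphabetical) example prefix whose next move is undefined and point that move at state 0, else 1, else 2, ...; a target is out if some Accept/Reject pair would then sit in one state with the same input left (inseparable). If every existing state is out, open a new one.
a: 0a undefined. 0a->0: no, aaaab/b meet in 0 with "b" left. Open state 1: 0a->1.
b: 0b undefined. 0b->0: no, bb/b meet in 0. 0b->1: ok.
aa: 1a undefined. 1a->0: no, aaaab/aaa meet in 1. 1a->1: ok.
ab: 1b undefined. 1b->0: ok.
All examples now run through 2 states with every (state, symbol) defined. Accept strings end in {0}, Reject strings end in {1}; accept={0}.

states=2 start=0 accept={0} delta: 0a->1 0b->1 1a->1 1b->0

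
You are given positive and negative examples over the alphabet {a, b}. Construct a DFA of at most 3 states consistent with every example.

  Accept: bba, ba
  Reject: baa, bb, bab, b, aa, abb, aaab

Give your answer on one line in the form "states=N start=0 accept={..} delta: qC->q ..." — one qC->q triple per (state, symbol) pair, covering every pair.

states=3 start=0 accept={2} delta: 0a->0 0b->1 1a->2 1b->1 2a->0 2b->0

Grow the machine one transition at a time. Run the examples from 0; the earliest place one falls off (shortest prefix, ties alphabetical) gets sent to the lowest-numbered state that keeps every Accept/Reject pair distinguishable — a pair clashes when both reach the same state with identical unread suffix — and to a fresh state only if none does.
a: 0a undefined. 0a->0: ok.
b: 0b undefined. 0b->0: no, bba/baa meet in 0. Open state 1: 0b->1.
ba: 1a undefined. 1a->0: no, ba/baa meet in 0. 1a->1: no, ba/baa meet in 1. Open state 2: 1a->2.
bb: 1b undefined. 1b->0: no, bba/bb meet in 0. 1b->1: ok.
baa: 2a undefined. 2a->0: ok.
bab: 2b undefined. 2b->0: ok.
All examples now run through 3 states with every (state, symbol) defined. Accept strings end in {2}, Reject strings end in {0,1}; accept={2}.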